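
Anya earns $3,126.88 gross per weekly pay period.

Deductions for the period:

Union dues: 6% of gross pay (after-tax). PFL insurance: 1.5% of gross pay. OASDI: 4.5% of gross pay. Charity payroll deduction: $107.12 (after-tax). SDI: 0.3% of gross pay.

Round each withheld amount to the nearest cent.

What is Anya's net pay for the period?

$2,635.16

SDI: $3,126.88 × 0.003 = $9.38
OASDI: $3,126.88 × 0.045 = $140.71
PFL insurance: $3,126.88 × 0.015 = $46.90
Union dues: $3,126.88 × 0.06 = $187.61
Charity payroll deduction: $107.12
Total deductions = $9.38 + $140.71 + $46.90 + $187.61 + $107.12 = $491.72
Net pay = $3,126.88 − $491.72 = $2,635.16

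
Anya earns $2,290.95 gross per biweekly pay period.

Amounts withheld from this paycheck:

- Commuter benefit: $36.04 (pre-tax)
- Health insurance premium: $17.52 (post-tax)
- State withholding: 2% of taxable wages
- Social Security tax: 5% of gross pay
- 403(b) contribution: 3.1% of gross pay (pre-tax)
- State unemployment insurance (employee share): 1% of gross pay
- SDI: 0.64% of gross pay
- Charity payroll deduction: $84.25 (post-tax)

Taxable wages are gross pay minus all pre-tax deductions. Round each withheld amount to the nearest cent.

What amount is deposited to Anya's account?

$1,886.32

Commuter benefit: $36.04
403(b) contribution: $2,290.95 × 0.031 = $71.02
Pre-tax total = $36.04 + $71.02 = $107.06
Taxable wages = $2,290.95 − $107.06 = $2,183.89
State withholding: $2,183.89 × 0.02 = $43.68
Social Security tax: $2,290.95 × 0.05 = $114.55
SDI: $2,290.95 × 0.0064 = $14.66
State unemployment insurance (employee share): $2,290.95 × 0.01 = $22.91
Charity payroll deduction: $84.25
Health insurance premium: $17.52
Total deductions = $36.04 + $71.02 + $43.68 + $114.55 + $14.66 + $22.91 + $84.25 + $17.52 = $404.63
Net pay = $2,290.95 − $404.63 = $1,886.32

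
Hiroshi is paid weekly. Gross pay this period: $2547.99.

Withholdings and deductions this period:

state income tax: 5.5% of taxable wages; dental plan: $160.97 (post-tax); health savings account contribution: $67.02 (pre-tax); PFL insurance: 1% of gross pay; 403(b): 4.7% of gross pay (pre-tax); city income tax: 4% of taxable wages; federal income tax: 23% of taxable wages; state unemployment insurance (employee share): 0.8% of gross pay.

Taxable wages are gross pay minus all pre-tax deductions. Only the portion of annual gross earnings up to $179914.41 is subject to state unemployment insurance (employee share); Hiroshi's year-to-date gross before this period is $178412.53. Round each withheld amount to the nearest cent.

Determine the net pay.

$1395.34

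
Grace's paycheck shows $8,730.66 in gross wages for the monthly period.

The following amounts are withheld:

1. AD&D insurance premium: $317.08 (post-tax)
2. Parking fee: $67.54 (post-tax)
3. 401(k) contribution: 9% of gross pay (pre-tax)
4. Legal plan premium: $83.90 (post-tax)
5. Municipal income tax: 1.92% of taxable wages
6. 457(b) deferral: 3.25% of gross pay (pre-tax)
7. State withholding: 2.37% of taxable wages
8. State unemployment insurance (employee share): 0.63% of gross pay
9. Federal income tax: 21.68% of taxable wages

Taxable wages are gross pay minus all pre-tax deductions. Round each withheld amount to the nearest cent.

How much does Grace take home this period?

401(k) contribution: $8,730.66 × 0.09 = $785.76
457(b) deferral: $8,730.66 × 0.0325 = $283.75
Pre-tax total = $785.76 + $283.75 = $1,069.51
Taxable wages = $8,730.66 − $1,069.51 = $7,661.15
Federal income tax: $7,661.15 × 0.2168 = $1,660.94
State withholding: $7,661.15 × 0.0237 = $181.57
Municipal income tax: $7,661.15 × 0.0192 = $147.09
State unemployment insurance (employee share): $8,730.66 × 0.0063 = $55.00
Parking fee: $67.54
Legal plan premium: $83.90
AD&D insurance premium: $317.08
Total deductions = $785.76 + $283.75 + $1,660.94 + $181.57 + $147.09 + $55.00 + $67.54 + $83.90 + $317.08 = $3,582.63
Net pay = $8,730.66 − $3,582.63 = $5,148.03

$5,148.03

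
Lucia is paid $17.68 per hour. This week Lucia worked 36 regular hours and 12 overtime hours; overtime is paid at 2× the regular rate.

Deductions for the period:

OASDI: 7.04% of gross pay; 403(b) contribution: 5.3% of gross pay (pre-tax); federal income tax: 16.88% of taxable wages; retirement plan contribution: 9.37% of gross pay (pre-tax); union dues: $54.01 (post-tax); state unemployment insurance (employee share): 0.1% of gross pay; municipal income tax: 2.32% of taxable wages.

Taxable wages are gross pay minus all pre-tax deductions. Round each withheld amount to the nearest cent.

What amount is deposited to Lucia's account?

Regular pay: 36 × $17.68 = $636.48
Overtime pay: 12 × $17.68 × 2 = $424.32
Gross pay = $636.48 + $424.32 = $1,060.80
403(b) contribution: $1,060.80 × 0.053 = $56.22
Retirement plan contribution: $1,060.80 × 0.0937 = $99.40
Pre-tax total = $56.22 + $99.40 = $155.62
Taxable wages = $1,060.80 − $155.62 = $905.18
Federal income tax: $905.18 × 0.1688 = $152.79
Municipal income tax: $905.18 × 0.0232 = $21.00
State unemployment insurance (employee share): $1,060.80 × 0.001 = $1.06
OASDI: $1,060.80 × 0.0704 = $74.68
Union dues: $54.01
Total deductions = $56.22 + $99.40 + $152.79 + $21.00 + $1.06 + $74.68 + $54.01 = $459.16
Net pay = $1,060.80 − $459.16 = $601.64

$601.64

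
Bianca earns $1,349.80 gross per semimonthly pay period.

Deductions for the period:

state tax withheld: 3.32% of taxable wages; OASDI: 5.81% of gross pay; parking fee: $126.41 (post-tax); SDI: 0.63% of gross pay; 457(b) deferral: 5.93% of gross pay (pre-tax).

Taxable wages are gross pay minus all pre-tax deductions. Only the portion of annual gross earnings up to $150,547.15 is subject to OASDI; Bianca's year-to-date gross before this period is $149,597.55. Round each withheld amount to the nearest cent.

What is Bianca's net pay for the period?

$1,037.52

457(b) deferral: $1,349.80 × 0.0593 = $80.04
Taxable wages = $1,349.80 − $80.04 = $1,269.76
State tax withheld: $1,269.76 × 0.0332 = $42.16
OASDI: only $150,547.15 − $149,597.55 = $949.60 of this check is subject → $949.60 × 0.0581 = $55.17
SDI: $1,349.80 × 0.0063 = $8.50
Parking fee: $126.41
Total deductions = $80.04 + $42.16 + $55.17 + $8.50 + $126.41 = $312.28
Net pay = $1,349.80 − $312.28 = $1,037.52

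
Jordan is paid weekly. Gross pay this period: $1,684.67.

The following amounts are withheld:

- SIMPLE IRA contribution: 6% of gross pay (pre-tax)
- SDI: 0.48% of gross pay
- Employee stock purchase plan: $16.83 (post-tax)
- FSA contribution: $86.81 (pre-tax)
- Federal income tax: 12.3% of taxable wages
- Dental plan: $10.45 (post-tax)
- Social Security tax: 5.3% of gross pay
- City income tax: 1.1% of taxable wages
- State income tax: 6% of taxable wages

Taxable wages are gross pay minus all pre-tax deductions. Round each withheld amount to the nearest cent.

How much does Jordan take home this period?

SIMPLE IRA contribution: $1,684.67 × 0.06 = $101.08
FSA contribution: $86.81
Pre-tax total = $101.08 + $86.81 = $187.89
Taxable wages = $1,684.67 − $187.89 = $1,496.78
City income tax: $1,496.78 × 0.011 = $16.46
Federal income tax: $1,496.78 × 0.123 = $184.10
State income tax: $1,496.78 × 0.06 = $89.81
Social Security tax: $1,684.67 × 0.053 = $89.29
SDI: $1,684.67 × 0.0048 = $8.09
Dental plan: $10.45
Employee stock purchase plan: $16.83
Total deductions = $101.08 + $86.81 + $16.46 + $184.10 + $89.81 + $89.29 + $8.09 + $10.45 + $16.83 = $602.92
Net pay = $1,684.67 − $602.92 = $1,081.75

$1,081.75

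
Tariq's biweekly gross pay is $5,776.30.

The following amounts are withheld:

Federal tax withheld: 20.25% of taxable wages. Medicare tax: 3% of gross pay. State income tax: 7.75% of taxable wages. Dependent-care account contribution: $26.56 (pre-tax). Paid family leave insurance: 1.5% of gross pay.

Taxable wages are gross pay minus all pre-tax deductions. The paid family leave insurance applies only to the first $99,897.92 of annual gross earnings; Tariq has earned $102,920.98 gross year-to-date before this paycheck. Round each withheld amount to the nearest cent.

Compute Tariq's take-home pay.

Dependent-care account contribution: $26.56
Taxable wages = $5,776.30 − $26.56 = $5,749.74
Federal tax withheld: $5,749.74 × 0.2025 = $1,164.32
State income tax: $5,749.74 × 0.0775 = $445.60
Medicare tax: $5,776.30 × 0.03 = $173.29
Paid family leave insurance: annual cap $99,897.92 already reached (YTD $102,920.98), so $0.00
Total deductions = $26.56 + $1,164.32 + $445.60 + $173.29 + $0.00 = $1,809.77
Net pay = $5,776.30 − $1,809.77 = $3,966.53

$3,966.53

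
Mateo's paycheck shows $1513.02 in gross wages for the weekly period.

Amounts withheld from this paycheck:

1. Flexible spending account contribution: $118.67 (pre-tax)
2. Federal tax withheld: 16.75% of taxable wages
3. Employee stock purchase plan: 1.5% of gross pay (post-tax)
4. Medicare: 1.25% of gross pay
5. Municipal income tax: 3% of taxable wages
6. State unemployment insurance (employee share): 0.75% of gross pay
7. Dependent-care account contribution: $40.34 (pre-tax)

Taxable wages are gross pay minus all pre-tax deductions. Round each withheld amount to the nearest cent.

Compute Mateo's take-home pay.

$1033.63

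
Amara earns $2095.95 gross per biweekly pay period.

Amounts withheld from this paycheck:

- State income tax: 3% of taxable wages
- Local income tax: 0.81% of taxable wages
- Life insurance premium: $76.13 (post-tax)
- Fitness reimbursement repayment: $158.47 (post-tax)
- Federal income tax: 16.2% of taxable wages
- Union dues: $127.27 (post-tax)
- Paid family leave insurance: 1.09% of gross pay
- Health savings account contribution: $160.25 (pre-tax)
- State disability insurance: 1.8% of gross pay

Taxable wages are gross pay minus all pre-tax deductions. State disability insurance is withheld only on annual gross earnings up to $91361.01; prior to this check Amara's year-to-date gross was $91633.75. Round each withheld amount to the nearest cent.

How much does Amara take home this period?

Health savings account contribution: $160.25
Taxable wages = $2095.95 − $160.25 = $1935.70
Local income tax: $1935.70 × 0.0081 = $15.68
State income tax: $1935.70 × 0.03 = $58.07
Federal income tax: $1935.70 × 0.162 = $313.58
Paid family leave insurance: $2095.95 × 0.0109 = $22.85
State disability insurance: annual cap $91361.01 already reached (YTD $91633.75), so $0.00
Union dues: $127.27
Life insurance premium: $76.13
Fitness reimbursement repayment: $158.47
Total deductions = $160.25 + $15.68 + $58.07 + $313.58 + $22.85 + $0.00 + $127.27 + $76.13 + $158.47 = $932.30
Net pay = $2095.95 − $932.30 = $1163.65

$1163.65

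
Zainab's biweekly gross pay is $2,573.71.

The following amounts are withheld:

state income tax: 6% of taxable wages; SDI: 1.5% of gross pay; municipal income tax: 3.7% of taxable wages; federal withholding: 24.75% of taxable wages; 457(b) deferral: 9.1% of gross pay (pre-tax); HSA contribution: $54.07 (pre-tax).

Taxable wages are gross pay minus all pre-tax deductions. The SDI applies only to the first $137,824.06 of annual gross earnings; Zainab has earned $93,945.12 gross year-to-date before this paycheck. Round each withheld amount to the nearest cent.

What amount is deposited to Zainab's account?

HSA contribution: $54.07
457(b) deferral: $2,573.71 × 0.091 = $234.21
Pre-tax total = $54.07 + $234.21 = $288.28
Taxable wages = $2,573.71 − $288.28 = $2,285.43
Municipal income tax: $2,285.43 × 0.037 = $84.56
Federal withholding: $2,285.43 × 0.2475 = $565.64
State income tax: $2,285.43 × 0.06 = $137.13
SDI: cap not yet reached, full $2,573.71 is subject → $2,573.71 × 0.015 = $38.61
Total deductions = $54.07 + $234.21 + $84.56 + $565.64 + $137.13 + $38.61 = $1,114.22
Net pay = $2,573.71 − $1,114.22 = $1,459.49

$1,459.49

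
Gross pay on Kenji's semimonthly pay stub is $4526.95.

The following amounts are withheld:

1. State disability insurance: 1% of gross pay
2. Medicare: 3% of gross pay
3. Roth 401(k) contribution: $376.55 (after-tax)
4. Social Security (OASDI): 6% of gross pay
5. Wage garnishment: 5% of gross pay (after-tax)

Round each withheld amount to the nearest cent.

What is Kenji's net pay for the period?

State disability insurance: $4526.95 × 0.01 = $45.27
Medicare: $4526.95 × 0.03 = $135.81
Social Security (OASDI): $4526.95 × 0.06 = $271.62
Roth 401(k) contribution: $376.55
Wage garnishment: $4526.95 × 0.05 = $226.35
Total deductions = $45.27 + $135.81 + $271.62 + $376.55 + $226.35 = $1055.60
Net pay = $4526.95 − $1055.60 = $3471.35

$3471.35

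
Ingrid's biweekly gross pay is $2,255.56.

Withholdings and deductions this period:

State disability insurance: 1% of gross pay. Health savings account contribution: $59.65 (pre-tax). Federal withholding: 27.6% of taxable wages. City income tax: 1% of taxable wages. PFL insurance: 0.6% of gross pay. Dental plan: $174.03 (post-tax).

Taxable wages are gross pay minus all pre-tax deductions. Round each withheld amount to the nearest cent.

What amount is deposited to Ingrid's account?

Health savings account contribution: $59.65
Taxable wages = $2,255.56 − $59.65 = $2,195.91
City income tax: $2,195.91 × 0.01 = $21.96
Federal withholding: $2,195.91 × 0.276 = $606.07
State disability insurance: $2,255.56 × 0.01 = $22.56
PFL insurance: $2,255.56 × 0.006 = $13.53
Dental plan: $174.03
Total deductions = $59.65 + $21.96 + $606.07 + $22.56 + $13.53 + $174.03 = $897.80
Net pay = $2,255.56 − $897.80 = $1,357.76

$1,357.76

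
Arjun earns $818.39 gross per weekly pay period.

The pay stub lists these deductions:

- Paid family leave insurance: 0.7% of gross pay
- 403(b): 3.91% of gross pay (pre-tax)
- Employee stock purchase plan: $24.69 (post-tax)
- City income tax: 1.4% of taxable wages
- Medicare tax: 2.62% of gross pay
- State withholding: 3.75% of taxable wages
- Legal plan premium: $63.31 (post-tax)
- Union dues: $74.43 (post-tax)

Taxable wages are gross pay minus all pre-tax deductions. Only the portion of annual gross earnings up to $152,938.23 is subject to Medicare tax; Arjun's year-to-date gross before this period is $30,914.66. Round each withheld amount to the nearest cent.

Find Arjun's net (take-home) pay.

403(b): $818.39 × 0.0391 = $32.00
Taxable wages = $818.39 − $32.00 = $786.39
City income tax: $786.39 × 0.014 = $11.01
State withholding: $786.39 × 0.0375 = $29.49
Medicare tax: cap not yet reached, full $818.39 is subject → $818.39 × 0.0262 = $21.44
Paid family leave insurance: $818.39 × 0.007 = $5.73
Legal plan premium: $63.31
Employee stock purchase plan: $24.69
Union dues: $74.43
Total deductions = $32.00 + $11.01 + $29.49 + $21.44 + $5.73 + $63.31 + $24.69 + $74.43 = $262.10
Net pay = $818.39 − $262.10 = $556.29

$556.29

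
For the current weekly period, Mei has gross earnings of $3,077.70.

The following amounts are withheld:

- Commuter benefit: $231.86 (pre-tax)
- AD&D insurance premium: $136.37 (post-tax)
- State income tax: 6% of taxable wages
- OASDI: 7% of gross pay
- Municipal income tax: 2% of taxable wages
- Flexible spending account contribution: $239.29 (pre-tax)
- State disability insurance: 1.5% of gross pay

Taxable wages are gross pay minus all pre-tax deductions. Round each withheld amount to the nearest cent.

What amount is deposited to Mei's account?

$2,000.05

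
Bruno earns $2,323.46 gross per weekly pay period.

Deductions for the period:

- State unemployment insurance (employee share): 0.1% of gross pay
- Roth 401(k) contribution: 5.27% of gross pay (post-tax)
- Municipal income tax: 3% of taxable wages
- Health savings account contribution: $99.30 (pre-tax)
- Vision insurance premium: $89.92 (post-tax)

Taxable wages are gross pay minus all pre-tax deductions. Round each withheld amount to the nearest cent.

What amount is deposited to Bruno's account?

$1,942.75

Health savings account contribution: $99.30
Taxable wages = $2,323.46 − $99.30 = $2,224.16
Municipal income tax: $2,224.16 × 0.03 = $66.72
State unemployment insurance (employee share): $2,323.46 × 0.001 = $2.32
Roth 401(k) contribution: $2,323.46 × 0.0527 = $122.45
Vision insurance premium: $89.92
Total deductions = $99.30 + $66.72 + $2.32 + $122.45 + $89.92 = $380.71
Net pay = $2,323.46 − $380.71 = $1,942.75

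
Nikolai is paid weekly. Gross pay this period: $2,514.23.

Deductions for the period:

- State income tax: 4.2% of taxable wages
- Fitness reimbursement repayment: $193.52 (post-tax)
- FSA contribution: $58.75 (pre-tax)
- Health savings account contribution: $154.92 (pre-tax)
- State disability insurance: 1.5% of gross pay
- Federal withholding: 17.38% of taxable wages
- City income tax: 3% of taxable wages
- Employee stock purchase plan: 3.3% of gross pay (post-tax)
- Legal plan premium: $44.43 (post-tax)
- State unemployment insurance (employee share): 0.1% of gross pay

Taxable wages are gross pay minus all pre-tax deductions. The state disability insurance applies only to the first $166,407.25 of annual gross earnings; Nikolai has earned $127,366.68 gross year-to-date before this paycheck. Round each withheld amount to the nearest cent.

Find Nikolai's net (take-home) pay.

Health savings account contribution: $154.92
FSA contribution: $58.75
Pre-tax total = $154.92 + $58.75 = $213.67
Taxable wages = $2,514.23 − $213.67 = $2,300.56
Federal withholding: $2,300.56 × 0.1738 = $399.84
City income tax: $2,300.56 × 0.03 = $69.02
State income tax: $2,300.56 × 0.042 = $96.62
State unemployment insurance (employee share): $2,514.23 × 0.001 = $2.51
State disability insurance: cap not yet reached, full $2,514.23 is subject → $2,514.23 × 0.015 = $37.71
Employee stock purchase plan: $2,514.23 × 0.033 = $82.97
Legal plan premium: $44.43
Fitness reimbursement repayment: $193.52
Total deductions = $154.92 + $58.75 + $399.84 + $69.02 + $96.62 + $2.51 + $37.71 + $82.97 + $44.43 + $193.52 = $1,140.29
Net pay = $2,514.23 − $1,140.29 = $1,373.94

$1,373.94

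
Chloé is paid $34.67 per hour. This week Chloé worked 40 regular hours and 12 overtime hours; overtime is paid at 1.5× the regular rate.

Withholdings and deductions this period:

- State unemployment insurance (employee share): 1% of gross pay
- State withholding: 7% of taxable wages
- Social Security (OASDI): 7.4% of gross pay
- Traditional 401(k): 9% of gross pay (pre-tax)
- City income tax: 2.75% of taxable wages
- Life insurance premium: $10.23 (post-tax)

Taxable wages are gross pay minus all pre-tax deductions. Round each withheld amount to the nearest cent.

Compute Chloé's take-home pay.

$1,472.33

Regular pay: 40 × $34.67 = $1,386.80
Overtime pay: 12 × $34.67 × 1.5 = $624.06
Gross pay = $1,386.80 + $624.06 = $2,010.86
Traditional 401(k): $2,010.86 × 0.09 = $180.98
Taxable wages = $2,010.86 − $180.98 = $1,829.88
State withholding: $1,829.88 × 0.07 = $128.09
City income tax: $1,829.88 × 0.0275 = $50.32
State unemployment insurance (employee share): $2,010.86 × 0.01 = $20.11
Social Security (OASDI): $2,010.86 × 0.074 = $148.80
Life insurance premium: $10.23
Total deductions = $180.98 + $128.09 + $50.32 + $20.11 + $148.80 + $10.23 = $538.53
Net pay = $2,010.86 − $538.53 = $1,472.33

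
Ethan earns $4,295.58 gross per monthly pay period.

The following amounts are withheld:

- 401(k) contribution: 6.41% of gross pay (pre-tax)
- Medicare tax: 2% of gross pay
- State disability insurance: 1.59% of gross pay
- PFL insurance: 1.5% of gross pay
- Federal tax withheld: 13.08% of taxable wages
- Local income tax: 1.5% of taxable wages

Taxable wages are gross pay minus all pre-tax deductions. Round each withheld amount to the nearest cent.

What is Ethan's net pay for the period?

$3,215.44

401(k) contribution: $4,295.58 × 0.0641 = $275.35
Taxable wages = $4,295.58 − $275.35 = $4,020.23
Federal tax withheld: $4,020.23 × 0.1308 = $525.85
Local income tax: $4,020.23 × 0.015 = $60.30
State disability insurance: $4,295.58 × 0.0159 = $68.30
Medicare tax: $4,295.58 × 0.02 = $85.91
PFL insurance: $4,295.58 × 0.015 = $64.43
Total deductions = $275.35 + $525.85 + $60.30 + $68.30 + $85.91 + $64.43 = $1,080.14
Net pay = $4,295.58 − $1,080.14 = $3,215.44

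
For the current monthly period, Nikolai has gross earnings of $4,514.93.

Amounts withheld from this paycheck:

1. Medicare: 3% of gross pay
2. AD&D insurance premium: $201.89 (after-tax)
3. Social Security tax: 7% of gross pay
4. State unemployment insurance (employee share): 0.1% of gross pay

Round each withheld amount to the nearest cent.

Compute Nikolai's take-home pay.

Medicare: $4,514.93 × 0.03 = $135.45
State unemployment insurance (employee share): $4,514.93 × 0.001 = $4.51
Social Security tax: $4,514.93 × 0.07 = $316.05
AD&D insurance premium: $201.89
Total deductions = $135.45 + $4.51 + $316.05 + $201.89 = $657.90
Net pay = $4,514.93 − $657.90 = $3,857.03

$3,857.03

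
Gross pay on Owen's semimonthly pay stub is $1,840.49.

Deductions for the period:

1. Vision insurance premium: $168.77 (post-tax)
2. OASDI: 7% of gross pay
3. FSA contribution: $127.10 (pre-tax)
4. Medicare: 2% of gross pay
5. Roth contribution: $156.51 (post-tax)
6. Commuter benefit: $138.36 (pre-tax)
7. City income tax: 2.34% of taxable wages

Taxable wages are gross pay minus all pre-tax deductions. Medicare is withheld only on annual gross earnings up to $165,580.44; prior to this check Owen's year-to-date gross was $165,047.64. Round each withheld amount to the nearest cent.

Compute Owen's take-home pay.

Commuter benefit: $138.36
FSA contribution: $127.10
Pre-tax total = $138.36 + $127.10 = $265.46
Taxable wages = $1,840.49 − $265.46 = $1,575.03
City income tax: $1,575.03 × 0.0234 = $36.86
OASDI: $1,840.49 × 0.07 = $128.83
Medicare: only $165,580.44 − $165,047.64 = $532.80 of this check is subject → $532.80 × 0.02 = $10.66
Roth contribution: $156.51
Vision insurance premium: $168.77
Total deductions = $138.36 + $127.10 + $36.86 + $128.83 + $10.66 + $156.51 + $168.77 = $767.09
Net pay = $1,840.49 − $767.09 = $1,073.40

$1,073.40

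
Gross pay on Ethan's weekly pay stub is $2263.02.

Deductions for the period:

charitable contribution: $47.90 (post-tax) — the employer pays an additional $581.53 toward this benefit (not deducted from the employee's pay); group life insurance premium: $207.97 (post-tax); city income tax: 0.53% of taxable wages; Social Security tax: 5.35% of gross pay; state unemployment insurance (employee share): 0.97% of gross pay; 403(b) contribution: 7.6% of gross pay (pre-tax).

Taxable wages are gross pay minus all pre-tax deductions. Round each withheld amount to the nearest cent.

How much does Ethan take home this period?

$1681.06

403(b) contribution: $2263.02 × 0.076 = $171.99
Taxable wages = $2263.02 − $171.99 = $2091.03
City income tax: $2091.03 × 0.0053 = $11.08
State unemployment insurance (employee share): $2263.02 × 0.0097 = $21.95
Social Security tax: $2263.02 × 0.0535 = $121.07
Group life insurance premium: $207.97
Charitable contribution: $47.90
(Employer's $581.53 toward charitable contribution is not withheld from the employee.)
Total deductions = $171.99 + $11.08 + $21.95 + $121.07 + $207.97 + $47.90 = $581.96
Net pay = $2263.02 − $581.96 = $1681.06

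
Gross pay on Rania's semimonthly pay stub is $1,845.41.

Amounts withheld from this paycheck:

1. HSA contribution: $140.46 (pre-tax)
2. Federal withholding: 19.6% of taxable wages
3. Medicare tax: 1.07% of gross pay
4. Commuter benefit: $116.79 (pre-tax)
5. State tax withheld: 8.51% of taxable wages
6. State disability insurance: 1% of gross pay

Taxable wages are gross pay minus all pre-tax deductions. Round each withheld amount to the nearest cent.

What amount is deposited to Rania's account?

$1,103.53

Commuter benefit: $116.79
HSA contribution: $140.46
Pre-tax total = $116.79 + $140.46 = $257.25
Taxable wages = $1,845.41 − $257.25 = $1,588.16
Federal withholding: $1,588.16 × 0.196 = $311.28
State tax withheld: $1,588.16 × 0.0851 = $135.15
Medicare tax: $1,845.41 × 0.0107 = $19.75
State disability insurance: $1,845.41 × 0.01 = $18.45
Total deductions = $116.79 + $140.46 + $311.28 + $135.15 + $19.75 + $18.45 = $741.88
Net pay = $1,845.41 − $741.88 = $1,103.53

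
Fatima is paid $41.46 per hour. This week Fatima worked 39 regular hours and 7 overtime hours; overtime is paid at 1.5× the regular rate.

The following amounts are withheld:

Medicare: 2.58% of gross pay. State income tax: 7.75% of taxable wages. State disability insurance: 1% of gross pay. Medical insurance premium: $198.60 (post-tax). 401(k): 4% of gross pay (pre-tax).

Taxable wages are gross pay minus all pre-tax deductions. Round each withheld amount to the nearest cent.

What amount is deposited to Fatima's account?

Regular pay: 39 × $41.46 = $1616.94
Overtime pay: 7 × $41.46 × 1.5 = $435.33
Gross pay = $1616.94 + $435.33 = $2052.27
401(k): $2052.27 × 0.04 = $82.09
Taxable wages = $2052.27 − $82.09 = $1970.18
State income tax: $1970.18 × 0.0775 = $152.69
Medicare: $2052.27 × 0.0258 = $52.95
State disability insurance: $2052.27 × 0.01 = $20.52
Medical insurance premium: $198.60
Total deductions = $82.09 + $152.69 + $52.95 + $20.52 + $198.60 = $506.85
Net pay = $2052.27 − $506.85 = $1545.42

$1545.42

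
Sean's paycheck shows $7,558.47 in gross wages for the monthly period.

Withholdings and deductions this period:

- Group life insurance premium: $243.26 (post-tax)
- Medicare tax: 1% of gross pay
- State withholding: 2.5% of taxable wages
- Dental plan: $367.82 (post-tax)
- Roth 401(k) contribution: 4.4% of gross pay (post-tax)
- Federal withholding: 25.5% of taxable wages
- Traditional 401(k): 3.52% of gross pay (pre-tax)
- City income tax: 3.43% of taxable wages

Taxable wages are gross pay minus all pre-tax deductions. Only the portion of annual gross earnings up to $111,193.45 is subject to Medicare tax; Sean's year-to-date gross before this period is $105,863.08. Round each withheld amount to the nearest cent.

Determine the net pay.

$4,003.46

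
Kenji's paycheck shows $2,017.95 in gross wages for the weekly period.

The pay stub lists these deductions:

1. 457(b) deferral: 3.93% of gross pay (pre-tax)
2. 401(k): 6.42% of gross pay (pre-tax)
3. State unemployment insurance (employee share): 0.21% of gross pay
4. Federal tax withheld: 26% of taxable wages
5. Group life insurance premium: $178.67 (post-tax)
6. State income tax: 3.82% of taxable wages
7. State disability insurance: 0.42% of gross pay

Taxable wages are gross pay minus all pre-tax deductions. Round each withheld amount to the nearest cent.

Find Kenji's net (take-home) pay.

$1,078.23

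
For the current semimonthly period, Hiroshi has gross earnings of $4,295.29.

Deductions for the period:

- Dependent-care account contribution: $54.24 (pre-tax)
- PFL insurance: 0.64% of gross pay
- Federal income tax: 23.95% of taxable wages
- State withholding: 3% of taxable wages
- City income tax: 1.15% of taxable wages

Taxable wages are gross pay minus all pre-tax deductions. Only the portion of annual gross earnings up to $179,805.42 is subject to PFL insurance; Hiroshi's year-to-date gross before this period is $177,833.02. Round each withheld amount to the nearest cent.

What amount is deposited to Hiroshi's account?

Dependent-care account contribution: $54.24
Taxable wages = $4,295.29 − $54.24 = $4,241.05
Federal income tax: $4,241.05 × 0.2395 = $1,015.73
State withholding: $4,241.05 × 0.03 = $127.23
City income tax: $4,241.05 × 0.0115 = $48.77
PFL insurance: only $179,805.42 − $177,833.02 = $1,972.40 of this check is subject → $1,972.40 × 0.0064 = $12.62
Total deductions = $54.24 + $1,015.73 + $127.23 + $48.77 + $12.62 = $1,258.59
Net pay = $4,295.29 − $1,258.59 = $3,036.70

$3,036.70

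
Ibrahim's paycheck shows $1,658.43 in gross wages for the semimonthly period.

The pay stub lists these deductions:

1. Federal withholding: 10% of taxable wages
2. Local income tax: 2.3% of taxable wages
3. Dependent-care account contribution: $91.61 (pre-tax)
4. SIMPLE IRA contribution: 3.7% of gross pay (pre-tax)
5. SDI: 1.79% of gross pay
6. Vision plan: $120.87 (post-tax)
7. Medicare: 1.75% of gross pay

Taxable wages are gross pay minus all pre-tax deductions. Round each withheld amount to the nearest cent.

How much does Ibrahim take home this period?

SIMPLE IRA contribution: $1,658.43 × 0.037 = $61.36
Dependent-care account contribution: $91.61
Pre-tax total = $61.36 + $91.61 = $152.97
Taxable wages = $1,658.43 − $152.97 = $1,505.46
Local income tax: $1,505.46 × 0.023 = $34.63
Federal withholding: $1,505.46 × 0.1 = $150.55
Medicare: $1,658.43 × 0.0175 = $29.02
SDI: $1,658.43 × 0.0179 = $29.69
Vision plan: $120.87
Total deductions = $61.36 + $91.61 + $34.63 + $150.55 + $29.02 + $29.69 + $120.87 = $517.73
Net pay = $1,658.43 − $517.73 = $1,140.70

$1,140.70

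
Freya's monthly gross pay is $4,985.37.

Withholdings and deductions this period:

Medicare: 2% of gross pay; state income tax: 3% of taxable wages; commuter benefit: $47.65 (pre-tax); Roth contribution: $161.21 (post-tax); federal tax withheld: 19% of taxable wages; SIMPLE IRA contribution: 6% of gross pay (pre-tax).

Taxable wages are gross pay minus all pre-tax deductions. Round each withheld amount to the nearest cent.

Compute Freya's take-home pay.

$3,357.19

Commuter benefit: $47.65
SIMPLE IRA contribution: $4,985.37 × 0.06 = $299.12
Pre-tax total = $47.65 + $299.12 = $346.77
Taxable wages = $4,985.37 − $346.77 = $4,638.60
State income tax: $4,638.60 × 0.03 = $139.16
Federal tax withheld: $4,638.60 × 0.19 = $881.33
Medicare: $4,985.37 × 0.02 = $99.71
Roth contribution: $161.21
Total deductions = $47.65 + $299.12 + $139.16 + $881.33 + $99.71 + $161.21 = $1,628.18
Net pay = $4,985.37 − $1,628.18 = $3,357.19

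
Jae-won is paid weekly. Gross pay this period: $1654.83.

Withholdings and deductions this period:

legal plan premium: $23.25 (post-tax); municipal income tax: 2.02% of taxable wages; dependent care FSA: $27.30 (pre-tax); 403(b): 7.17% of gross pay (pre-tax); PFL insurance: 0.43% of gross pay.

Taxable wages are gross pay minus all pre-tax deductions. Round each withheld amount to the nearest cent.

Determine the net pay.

$1448.03

Dependent care FSA: $27.30
403(b): $1654.83 × 0.0717 = $118.65
Pre-tax total = $27.30 + $118.65 = $145.95
Taxable wages = $1654.83 − $145.95 = $1508.88
Municipal income tax: $1508.88 × 0.0202 = $30.48
PFL insurance: $1654.83 × 0.0043 = $7.12
Legal plan premium: $23.25
Total deductions = $27.30 + $118.65 + $30.48 + $7.12 + $23.25 = $206.80
Net pay = $1654.83 − $206.80 = $1448.03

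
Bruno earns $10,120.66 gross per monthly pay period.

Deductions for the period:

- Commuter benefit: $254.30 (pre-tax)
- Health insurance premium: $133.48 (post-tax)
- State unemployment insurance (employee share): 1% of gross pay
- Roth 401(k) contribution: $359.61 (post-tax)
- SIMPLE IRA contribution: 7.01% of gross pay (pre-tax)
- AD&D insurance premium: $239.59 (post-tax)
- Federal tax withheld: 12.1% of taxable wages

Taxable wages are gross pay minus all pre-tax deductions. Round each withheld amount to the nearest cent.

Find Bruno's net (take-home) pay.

Commuter benefit: $254.30
SIMPLE IRA contribution: $10,120.66 × 0.0701 = $709.46
Pre-tax total = $254.30 + $709.46 = $963.76
Taxable wages = $10,120.66 − $963.76 = $9,156.90
Federal tax withheld: $9,156.90 × 0.121 = $1,107.98
State unemployment insurance (employee share): $10,120.66 × 0.01 = $101.21
Roth 401(k) contribution: $359.61
AD&D insurance premium: $239.59
Health insurance premium: $133.48
Total deductions = $254.30 + $709.46 + $1,107.98 + $101.21 + $359.61 + $239.59 + $133.48 = $2,905.63
Net pay = $10,120.66 − $2,905.63 = $7,215.03

$7,215.03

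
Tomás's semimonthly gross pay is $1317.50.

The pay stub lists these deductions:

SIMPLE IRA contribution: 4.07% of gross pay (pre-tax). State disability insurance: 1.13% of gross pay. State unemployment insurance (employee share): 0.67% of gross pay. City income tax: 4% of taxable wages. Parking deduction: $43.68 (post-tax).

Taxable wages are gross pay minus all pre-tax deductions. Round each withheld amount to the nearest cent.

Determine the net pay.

SIMPLE IRA contribution: $1317.50 × 0.0407 = $53.62
Taxable wages = $1317.50 − $53.62 = $1263.88
City income tax: $1263.88 × 0.04 = $50.56
State unemployment insurance (employee share): $1317.50 × 0.0067 = $8.83
State disability insurance: $1317.50 × 0.0113 = $14.89
Parking deduction: $43.68
Total deductions = $53.62 + $50.56 + $8.83 + $14.89 + $43.68 = $171.58
Net pay = $1317.50 − $171.58 = $1145.92

$1145.92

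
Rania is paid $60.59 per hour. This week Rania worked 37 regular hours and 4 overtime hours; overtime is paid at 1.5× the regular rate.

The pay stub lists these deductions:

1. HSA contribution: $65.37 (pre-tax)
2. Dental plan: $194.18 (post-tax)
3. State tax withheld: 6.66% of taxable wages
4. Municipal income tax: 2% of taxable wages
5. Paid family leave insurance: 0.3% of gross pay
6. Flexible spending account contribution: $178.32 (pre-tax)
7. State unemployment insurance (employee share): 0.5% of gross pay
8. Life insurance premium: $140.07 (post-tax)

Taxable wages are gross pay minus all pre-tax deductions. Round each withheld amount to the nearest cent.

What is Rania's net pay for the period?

$1,802.06

Regular pay: 37 × $60.59 = $2,241.83
Overtime pay: 4 × $60.59 × 1.5 = $363.54
Gross pay = $2,241.83 + $363.54 = $2,605.37
HSA contribution: $65.37
Flexible spending account contribution: $178.32
Pre-tax total = $65.37 + $178.32 = $243.69
Taxable wages = $2,605.37 − $243.69 = $2,361.68
State tax withheld: $2,361.68 × 0.0666 = $157.29
Municipal income tax: $2,361.68 × 0.02 = $47.23
State unemployment insurance (employee share): $2,605.37 × 0.005 = $13.03
Paid family leave insurance: $2,605.37 × 0.003 = $7.82
Life insurance premium: $140.07
Dental plan: $194.18
Total deductions = $65.37 + $178.32 + $157.29 + $47.23 + $13.03 + $7.82 + $140.07 + $194.18 = $803.31
Net pay = $2,605.37 − $803.31 = $1,802.06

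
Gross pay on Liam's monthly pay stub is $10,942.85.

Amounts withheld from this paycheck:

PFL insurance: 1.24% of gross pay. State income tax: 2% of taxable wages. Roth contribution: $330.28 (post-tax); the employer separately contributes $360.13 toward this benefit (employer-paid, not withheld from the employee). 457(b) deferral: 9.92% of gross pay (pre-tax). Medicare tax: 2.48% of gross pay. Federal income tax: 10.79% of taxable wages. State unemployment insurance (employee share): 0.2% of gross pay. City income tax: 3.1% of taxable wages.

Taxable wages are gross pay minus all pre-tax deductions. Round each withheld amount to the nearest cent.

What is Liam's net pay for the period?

$7,531.75

457(b) deferral: $10,942.85 × 0.0992 = $1,085.53
Taxable wages = $10,942.85 − $1,085.53 = $9,857.32
State income tax: $9,857.32 × 0.02 = $197.15
Federal income tax: $9,857.32 × 0.1079 = $1,063.60
City income tax: $9,857.32 × 0.031 = $305.58
Medicare tax: $10,942.85 × 0.0248 = $271.38
PFL insurance: $10,942.85 × 0.0124 = $135.69
State unemployment insurance (employee share): $10,942.85 × 0.002 = $21.89
Roth contribution: $330.28
(Employer's $360.13 toward Roth contribution is not withheld from the employee.)
Total deductions = $1,085.53 + $197.15 + $1,063.60 + $305.58 + $271.38 + $135.69 + $21.89 + $330.28 = $3,411.10
Net pay = $10,942.85 − $3,411.10 = $7,531.75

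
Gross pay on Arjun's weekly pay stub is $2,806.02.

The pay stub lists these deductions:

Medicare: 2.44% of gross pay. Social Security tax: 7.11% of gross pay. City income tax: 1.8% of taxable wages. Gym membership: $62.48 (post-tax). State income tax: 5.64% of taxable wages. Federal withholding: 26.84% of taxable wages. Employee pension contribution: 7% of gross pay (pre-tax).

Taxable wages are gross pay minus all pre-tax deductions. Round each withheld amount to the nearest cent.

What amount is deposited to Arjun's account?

$1,384.57

Employee pension contribution: $2,806.02 × 0.07 = $196.42
Taxable wages = $2,806.02 − $196.42 = $2,609.60
Federal withholding: $2,609.60 × 0.2684 = $700.42
State income tax: $2,609.60 × 0.0564 = $147.18
City income tax: $2,609.60 × 0.018 = $46.97
Social Security tax: $2,806.02 × 0.0711 = $199.51
Medicare: $2,806.02 × 0.0244 = $68.47
Gym membership: $62.48
Total deductions = $196.42 + $700.42 + $147.18 + $46.97 + $199.51 + $68.47 + $62.48 = $1,421.45
Net pay = $2,806.02 − $1,421.45 = $1,384.57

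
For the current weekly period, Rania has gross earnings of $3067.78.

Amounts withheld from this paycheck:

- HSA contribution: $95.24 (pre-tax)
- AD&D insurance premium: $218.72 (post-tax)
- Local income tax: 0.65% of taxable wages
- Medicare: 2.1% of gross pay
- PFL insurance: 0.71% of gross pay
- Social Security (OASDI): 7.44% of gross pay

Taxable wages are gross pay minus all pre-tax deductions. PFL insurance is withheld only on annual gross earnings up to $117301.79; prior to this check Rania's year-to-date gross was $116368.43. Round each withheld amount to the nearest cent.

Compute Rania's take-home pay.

HSA contribution: $95.24
Taxable wages = $3067.78 − $95.24 = $2972.54
Local income tax: $2972.54 × 0.0065 = $19.32
Medicare: $3067.78 × 0.021 = $64.42
Social Security (OASDI): $3067.78 × 0.0744 = $228.24
PFL insurance: only $117301.79 − $116368.43 = $933.36 of this check is subject → $933.36 × 0.0071 = $6.63
AD&D insurance premium: $218.72
Total deductions = $95.24 + $19.32 + $64.42 + $228.24 + $6.63 + $218.72 = $632.57
Net pay = $3067.78 − $632.57 = $2435.21

$2435.21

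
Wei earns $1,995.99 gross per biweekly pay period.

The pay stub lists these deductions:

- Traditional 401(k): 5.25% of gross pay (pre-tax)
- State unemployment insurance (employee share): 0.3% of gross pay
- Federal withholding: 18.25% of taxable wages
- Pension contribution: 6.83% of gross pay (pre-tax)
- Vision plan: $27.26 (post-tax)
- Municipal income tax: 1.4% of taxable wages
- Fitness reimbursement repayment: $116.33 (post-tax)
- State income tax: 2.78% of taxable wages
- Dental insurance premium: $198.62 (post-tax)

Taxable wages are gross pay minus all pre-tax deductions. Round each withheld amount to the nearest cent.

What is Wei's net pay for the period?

$1,013.05

Pension contribution: $1,995.99 × 0.0683 = $136.33
Traditional 401(k): $1,995.99 × 0.0525 = $104.79
Pre-tax total = $136.33 + $104.79 = $241.12
Taxable wages = $1,995.99 − $241.12 = $1,754.87
Federal withholding: $1,754.87 × 0.1825 = $320.26
Municipal income tax: $1,754.87 × 0.014 = $24.57
State income tax: $1,754.87 × 0.0278 = $48.79
State unemployment insurance (employee share): $1,995.99 × 0.003 = $5.99
Vision plan: $27.26
Fitness reimbursement repayment: $116.33
Dental insurance premium: $198.62
Total deductions = $136.33 + $104.79 + $320.26 + $24.57 + $48.79 + $5.99 + $27.26 + $116.33 + $198.62 = $982.94
Net pay = $1,995.99 − $982.94 = $1,013.05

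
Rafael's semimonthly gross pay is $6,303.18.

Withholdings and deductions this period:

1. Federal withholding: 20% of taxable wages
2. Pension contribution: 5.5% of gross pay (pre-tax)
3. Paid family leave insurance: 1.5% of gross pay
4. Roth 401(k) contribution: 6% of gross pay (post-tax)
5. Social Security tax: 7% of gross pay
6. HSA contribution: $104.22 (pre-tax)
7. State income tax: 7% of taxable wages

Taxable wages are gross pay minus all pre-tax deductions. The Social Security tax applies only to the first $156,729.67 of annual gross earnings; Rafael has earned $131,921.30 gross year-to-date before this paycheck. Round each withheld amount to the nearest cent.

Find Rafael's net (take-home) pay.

Pension contribution: $6,303.18 × 0.055 = $346.67
HSA contribution: $104.22
Pre-tax total = $346.67 + $104.22 = $450.89
Taxable wages = $6,303.18 − $450.89 = $5,852.29
State income tax: $5,852.29 × 0.07 = $409.66
Federal withholding: $5,852.29 × 0.2 = $1,170.46
Paid family leave insurance: $6,303.18 × 0.015 = $94.55
Social Security tax: cap not yet reached, full $6,303.18 is subject → $6,303.18 × 0.07 = $441.22
Roth 401(k) contribution: $6,303.18 × 0.06 = $378.19
Total deductions = $346.67 + $104.22 + $409.66 + $1,170.46 + $94.55 + $441.22 + $378.19 = $2,944.97
Net pay = $6,303.18 − $2,944.97 = $3,358.21

$3,358.21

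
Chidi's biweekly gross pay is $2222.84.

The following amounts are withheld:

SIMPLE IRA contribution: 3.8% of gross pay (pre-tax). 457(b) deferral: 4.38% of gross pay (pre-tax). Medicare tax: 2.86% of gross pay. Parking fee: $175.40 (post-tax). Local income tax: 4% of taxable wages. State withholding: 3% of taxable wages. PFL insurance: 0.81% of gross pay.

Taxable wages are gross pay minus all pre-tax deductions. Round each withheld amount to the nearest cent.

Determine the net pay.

SIMPLE IRA contribution: $2222.84 × 0.038 = $84.47
457(b) deferral: $2222.84 × 0.0438 = $97.36
Pre-tax total = $84.47 + $97.36 = $181.83
Taxable wages = $2222.84 − $181.83 = $2041.01
Local income tax: $2041.01 × 0.04 = $81.64
State withholding: $2041.01 × 0.03 = $61.23
PFL insurance: $2222.84 × 0.0081 = $18.01
Medicare tax: $2222.84 × 0.0286 = $63.57
Parking fee: $175.40
Total deductions = $84.47 + $97.36 + $81.64 + $61.23 + $18.01 + $63.57 + $175.40 = $581.68
Net pay = $2222.84 − $581.68 = $1641.16

$1641.16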